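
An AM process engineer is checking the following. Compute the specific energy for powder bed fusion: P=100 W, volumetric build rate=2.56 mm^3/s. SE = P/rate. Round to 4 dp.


SE = 100 / 2.56 = 39.0625 J/mm^3


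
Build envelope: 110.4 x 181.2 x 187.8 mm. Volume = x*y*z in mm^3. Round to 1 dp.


V = 110.4 * 181.2 * 187.8 = 3756841.3 mm^3


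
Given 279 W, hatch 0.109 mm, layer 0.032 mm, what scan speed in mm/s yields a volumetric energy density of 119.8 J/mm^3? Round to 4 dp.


v = 279 / (119.8*0.109*0.032) = 667.6839 mm/s


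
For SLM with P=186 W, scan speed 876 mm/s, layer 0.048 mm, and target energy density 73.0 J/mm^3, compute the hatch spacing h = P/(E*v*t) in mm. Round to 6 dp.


h = 186 / (73.0*876*0.048) = 0.060596 mm


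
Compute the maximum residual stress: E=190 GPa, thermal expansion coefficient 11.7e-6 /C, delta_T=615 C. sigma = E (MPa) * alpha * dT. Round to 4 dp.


sigma = 190*1000 * 11.7e-6 * 615 = 1367.145 MPa


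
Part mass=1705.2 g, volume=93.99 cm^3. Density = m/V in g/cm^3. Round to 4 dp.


rho = 1705.2 / 93.99 = 18.1424 g/cm^3


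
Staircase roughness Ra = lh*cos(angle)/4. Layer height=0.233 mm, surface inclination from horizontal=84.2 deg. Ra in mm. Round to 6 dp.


Ra = 0.233 * cos(84.2) / 4 = 0.005887 mm


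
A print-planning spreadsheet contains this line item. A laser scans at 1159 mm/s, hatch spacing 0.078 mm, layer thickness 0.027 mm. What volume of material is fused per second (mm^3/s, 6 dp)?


Rate = 1159 * 0.078 * 0.027 = 2.440854 mm^3/s


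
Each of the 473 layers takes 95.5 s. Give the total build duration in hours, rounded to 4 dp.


t = 473 * 95.5 / 3600 = 12.5476 hrs


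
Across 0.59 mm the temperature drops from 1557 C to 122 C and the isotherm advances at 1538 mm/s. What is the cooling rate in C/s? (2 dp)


G = (1557-122)/0.59 = 2432.20338983 C/mm
CR = 2432.20338983 * 1538 = 3740728.81 C/s


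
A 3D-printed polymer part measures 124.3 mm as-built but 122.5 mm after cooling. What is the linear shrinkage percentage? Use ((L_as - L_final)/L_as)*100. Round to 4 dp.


Shrinkage = ((124.3-122.5)/124.3)*100 = 1.4481 %


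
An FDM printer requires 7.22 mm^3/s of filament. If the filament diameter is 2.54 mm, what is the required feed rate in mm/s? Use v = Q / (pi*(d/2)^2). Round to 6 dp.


A = pi*(2.54/2)^2 = 5.067075
v = 7.22 / 5.067075 = 1.424885 mm/s


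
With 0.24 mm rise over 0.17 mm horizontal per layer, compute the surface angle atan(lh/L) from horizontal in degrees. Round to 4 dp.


angle = atan(0.24/0.17) = 54.6888 degrees


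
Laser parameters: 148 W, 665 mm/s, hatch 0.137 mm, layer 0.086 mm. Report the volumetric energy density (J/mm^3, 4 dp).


E = 148 / (665*0.137*0.086) = 18.8895 J/mm^3


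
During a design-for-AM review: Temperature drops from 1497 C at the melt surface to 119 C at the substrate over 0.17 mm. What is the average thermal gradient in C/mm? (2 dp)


G = (1497-119)/0.17 = 8105.88 C/mm


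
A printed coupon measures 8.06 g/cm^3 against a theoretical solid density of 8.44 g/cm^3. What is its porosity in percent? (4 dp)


Porosity = (1-8.06/8.44)*100 = 4.5024 %


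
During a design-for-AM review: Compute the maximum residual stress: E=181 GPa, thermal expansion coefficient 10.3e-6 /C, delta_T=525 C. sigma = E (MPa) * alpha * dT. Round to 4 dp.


sigma = 181*1000 * 10.3e-6 * 525 = 978.7575 MPa


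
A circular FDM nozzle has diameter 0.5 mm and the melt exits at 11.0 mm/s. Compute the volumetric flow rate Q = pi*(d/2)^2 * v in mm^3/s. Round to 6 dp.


A = pi*(0.5/2)^2 = 0.19634954 mm^2
Q = 0.19634954 * 11.0 = 2.159845 mm^3/s


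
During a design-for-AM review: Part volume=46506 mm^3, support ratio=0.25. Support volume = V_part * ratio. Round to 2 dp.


V_support = 46506 * 0.25 = 11626.5 mm^3


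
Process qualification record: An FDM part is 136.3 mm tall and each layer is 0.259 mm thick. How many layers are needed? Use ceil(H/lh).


Layers = ceil(136.3/0.259) = 527


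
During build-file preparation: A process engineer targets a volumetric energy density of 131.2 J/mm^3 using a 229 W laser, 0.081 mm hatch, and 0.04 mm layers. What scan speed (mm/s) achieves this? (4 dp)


v = 229 / (131.2*0.081*0.04) = 538.712 mm/s


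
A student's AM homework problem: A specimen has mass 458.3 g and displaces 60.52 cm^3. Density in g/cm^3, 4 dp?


rho = 458.3 / 60.52 = 7.5727 g/cm^3


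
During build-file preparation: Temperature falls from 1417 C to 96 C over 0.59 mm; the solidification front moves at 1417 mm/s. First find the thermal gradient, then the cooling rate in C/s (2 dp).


G = (1417-96)/0.59 = 2238.98305085 C/mm
CR = 2238.98305085 * 1417 = 3172638.98 C/s


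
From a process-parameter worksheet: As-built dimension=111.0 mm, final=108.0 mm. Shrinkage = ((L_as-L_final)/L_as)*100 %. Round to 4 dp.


Shrinkage = ((111.0-108.0)/111.0)*100 = 2.7027 %


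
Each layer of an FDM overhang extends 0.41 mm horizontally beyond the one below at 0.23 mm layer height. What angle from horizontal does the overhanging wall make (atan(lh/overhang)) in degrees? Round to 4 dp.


angle = atan(0.23/0.41) = 29.2914 degrees


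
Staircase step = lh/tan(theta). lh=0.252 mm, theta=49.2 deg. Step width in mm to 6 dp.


step = 0.252 / tan(49.2) = 0.217521 mm


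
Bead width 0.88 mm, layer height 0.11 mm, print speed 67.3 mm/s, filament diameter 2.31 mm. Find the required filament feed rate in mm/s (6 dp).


Q = 0.88 * 0.11 * 67.3 = 6.51464 mm^3/s
A_fil = pi*(2.31/2)^2 = 4.19096314 mm^2
v_feed = 6.51464 / 4.19096314 = 1.554449 mm/s


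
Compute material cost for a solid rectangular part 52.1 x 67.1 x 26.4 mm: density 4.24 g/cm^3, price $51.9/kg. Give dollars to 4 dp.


V = 52.1 * 67.1 * 26.4 = 92292.024 mm^3 = 92.292024 cm^3
Mass = 92.292024 * 4.24 / 1000 = 0.39131818 kg
Cost = 0.39131818 * 51.9 = 20.3094 $


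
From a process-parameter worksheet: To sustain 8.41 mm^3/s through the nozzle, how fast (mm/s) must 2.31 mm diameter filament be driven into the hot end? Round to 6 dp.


A = pi*(2.31/2)^2 = 4.190963
v = 8.41 / 4.190963 = 2.006699 mm/s


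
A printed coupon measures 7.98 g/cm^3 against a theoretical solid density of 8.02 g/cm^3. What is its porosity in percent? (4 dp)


Porosity = (1-7.98/8.02)*100 = 0.4988 %


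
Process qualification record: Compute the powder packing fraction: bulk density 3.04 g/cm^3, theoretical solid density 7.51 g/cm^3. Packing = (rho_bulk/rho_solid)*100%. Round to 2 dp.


Packing = (3.04/7.51)*100 = 40.48 %


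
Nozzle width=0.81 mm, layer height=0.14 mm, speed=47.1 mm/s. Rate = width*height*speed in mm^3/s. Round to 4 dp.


Rate = 0.81 * 0.14 * 47.1 = 5.3411 mm^3/s


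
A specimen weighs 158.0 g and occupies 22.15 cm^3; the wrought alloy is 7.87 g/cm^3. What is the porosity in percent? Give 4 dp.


rho_part = 158.0 / 22.15 = 7.13318284 g/cm^3
Porosity = (1 - 7.13318284/7.87)*100 = 9.3624 %


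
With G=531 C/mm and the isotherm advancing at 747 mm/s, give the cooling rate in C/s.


CR = 531 * 747 = 396657 C/s


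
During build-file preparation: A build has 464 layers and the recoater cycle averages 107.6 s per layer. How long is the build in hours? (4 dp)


t = 464 * 107.6 / 3600 = 13.8684 hrs


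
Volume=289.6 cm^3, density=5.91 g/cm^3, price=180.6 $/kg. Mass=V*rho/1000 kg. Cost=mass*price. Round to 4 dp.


Mass = 289.6*5.91/1000 = 1.711536 kg
Cost = 1.711536 * 180.6 = 309.1034 $


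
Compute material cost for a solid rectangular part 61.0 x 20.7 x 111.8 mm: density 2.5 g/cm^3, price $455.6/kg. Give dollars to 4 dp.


V = 61.0 * 20.7 * 111.8 = 141169.86 mm^3 = 141.16986 cm^3
Mass = 141.16986 * 2.5 / 1000 = 0.35292465 kg
Cost = 0.35292465 * 455.6 = 160.7925 $


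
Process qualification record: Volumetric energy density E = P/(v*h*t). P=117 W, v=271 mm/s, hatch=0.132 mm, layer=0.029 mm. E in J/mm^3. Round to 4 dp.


E = 117 / (271*0.132*0.029) = 112.7833 J/mm^3


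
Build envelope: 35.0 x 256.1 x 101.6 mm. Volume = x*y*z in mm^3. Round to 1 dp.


V = 35.0 * 256.1 * 101.6 = 910691.6 mm^3


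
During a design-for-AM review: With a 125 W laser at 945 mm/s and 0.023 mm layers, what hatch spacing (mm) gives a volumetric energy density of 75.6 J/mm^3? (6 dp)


h = 125 / (75.6*945*0.023) = 0.076073 mm


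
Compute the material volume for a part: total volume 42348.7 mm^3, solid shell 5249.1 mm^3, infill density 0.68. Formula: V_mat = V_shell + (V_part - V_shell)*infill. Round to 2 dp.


V_infill = (42348.7 - 5249.1) * 0.68 = 25227.73
V_total = 5249.1 + 25227.73 = 30476.83 mm^3


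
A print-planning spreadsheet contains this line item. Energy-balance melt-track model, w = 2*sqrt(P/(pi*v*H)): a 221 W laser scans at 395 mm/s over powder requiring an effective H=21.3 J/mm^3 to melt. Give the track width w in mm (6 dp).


w = 2*sqrt(221/(pi*395*21.3)) = 0.182879 mm


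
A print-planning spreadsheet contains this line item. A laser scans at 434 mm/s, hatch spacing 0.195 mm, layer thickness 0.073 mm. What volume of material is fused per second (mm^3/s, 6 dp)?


Rate = 434 * 0.195 * 0.073 = 6.17799 mm^3/s


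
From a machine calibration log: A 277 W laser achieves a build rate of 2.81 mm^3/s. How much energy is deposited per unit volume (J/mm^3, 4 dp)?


SE = 277 / 2.81 = 98.5765 J/mm^3


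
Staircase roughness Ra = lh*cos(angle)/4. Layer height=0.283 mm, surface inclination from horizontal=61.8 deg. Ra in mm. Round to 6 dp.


Ra = 0.283 * cos(61.8) / 4 = 0.033433 mm


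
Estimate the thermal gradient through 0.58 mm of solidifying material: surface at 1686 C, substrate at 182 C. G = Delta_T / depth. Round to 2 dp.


G = (1686-182)/0.58 = 2593.1 C/mm


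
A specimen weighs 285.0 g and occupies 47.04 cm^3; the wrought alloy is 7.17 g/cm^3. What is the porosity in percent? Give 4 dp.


rho_part = 285.0 / 47.04 = 6.05867347 g/cm^3
Porosity = (1 - 6.05867347/7.17)*100 = 15.4997 %


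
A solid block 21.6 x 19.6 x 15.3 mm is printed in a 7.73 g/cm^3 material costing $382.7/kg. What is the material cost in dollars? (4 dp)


V = 21.6 * 19.6 * 15.3 = 6477.408 mm^3 = 6.477408 cm^3
Mass = 6.477408 * 7.73 / 1000 = 0.05007036 kg
Cost = 0.05007036 * 382.7 = 19.1619 $


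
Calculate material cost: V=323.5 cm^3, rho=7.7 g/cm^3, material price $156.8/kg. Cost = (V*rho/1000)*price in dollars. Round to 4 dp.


Mass = 323.5*7.7/1000 = 2.49095 kg
Cost = 2.49095 * 156.8 = 390.581 $


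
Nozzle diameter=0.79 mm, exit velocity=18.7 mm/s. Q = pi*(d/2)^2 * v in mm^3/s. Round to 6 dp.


A = pi*(0.79/2)^2 = 0.49016699 mm^2
Q = 0.49016699 * 18.7 = 9.166123 mm^3/s


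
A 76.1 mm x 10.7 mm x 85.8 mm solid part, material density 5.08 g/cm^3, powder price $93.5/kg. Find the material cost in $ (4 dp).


V = 76.1 * 10.7 * 85.8 = 69864.366 mm^3 = 69.864366 cm^3
Mass = 69.864366 * 5.08 / 1000 = 0.35491098 kg
Cost = 0.35491098 * 93.5 = 33.1842 $


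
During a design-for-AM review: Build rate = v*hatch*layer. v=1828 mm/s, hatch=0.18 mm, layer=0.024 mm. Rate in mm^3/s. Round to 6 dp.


Rate = 1828 * 0.18 * 0.024 = 7.89696 mm^3/s


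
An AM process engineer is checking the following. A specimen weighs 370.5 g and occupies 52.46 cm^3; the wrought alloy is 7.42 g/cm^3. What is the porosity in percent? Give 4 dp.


rho_part = 370.5 / 52.46 = 7.06252383 g/cm^3
Porosity = (1 - 7.06252383/7.42)*100 = 4.8177 %


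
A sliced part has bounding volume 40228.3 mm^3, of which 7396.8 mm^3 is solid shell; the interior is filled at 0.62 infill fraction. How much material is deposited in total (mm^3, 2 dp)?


V_infill = (40228.3 - 7396.8) * 0.62 = 20355.53
V_total = 7396.8 + 20355.53 = 27752.33 mm^3


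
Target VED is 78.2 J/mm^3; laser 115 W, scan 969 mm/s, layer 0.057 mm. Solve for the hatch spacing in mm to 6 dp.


h = 115 / (78.2*969*0.057) = 0.026625 mm


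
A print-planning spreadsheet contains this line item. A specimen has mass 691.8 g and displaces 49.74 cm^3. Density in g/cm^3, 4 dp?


rho = 691.8 / 49.74 = 13.9083 g/cm^3


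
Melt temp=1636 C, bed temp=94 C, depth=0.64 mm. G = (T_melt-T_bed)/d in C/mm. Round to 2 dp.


G = (1636-94)/0.64 = 2409.38 C/mm


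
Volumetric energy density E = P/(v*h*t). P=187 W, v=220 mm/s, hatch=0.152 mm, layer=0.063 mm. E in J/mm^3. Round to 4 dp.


E = 187 / (220*0.152*0.063) = 88.7636 J/mm^3


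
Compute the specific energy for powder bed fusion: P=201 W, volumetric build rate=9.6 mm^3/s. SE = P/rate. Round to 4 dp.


SE = 201 / 9.6 = 20.9375 J/mm^3


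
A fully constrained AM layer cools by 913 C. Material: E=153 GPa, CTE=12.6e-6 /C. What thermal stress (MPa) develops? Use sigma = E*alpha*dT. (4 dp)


sigma = 153*1000 * 12.6e-6 * 913 = 1760.0814 MPa


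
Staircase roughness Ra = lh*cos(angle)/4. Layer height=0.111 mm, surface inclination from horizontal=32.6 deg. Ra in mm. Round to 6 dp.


Ra = 0.111 * cos(32.6) / 4 = 0.023378 mm


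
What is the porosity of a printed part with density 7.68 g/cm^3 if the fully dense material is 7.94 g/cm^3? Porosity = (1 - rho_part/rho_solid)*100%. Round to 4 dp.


Porosity = (1-7.68/7.94)*100 = 3.2746 %


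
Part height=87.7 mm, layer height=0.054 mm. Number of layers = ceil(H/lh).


Layers = ceil(87.7/0.054) = 1625


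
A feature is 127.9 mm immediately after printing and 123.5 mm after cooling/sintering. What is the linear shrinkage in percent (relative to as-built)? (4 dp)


Shrinkage = ((127.9-123.5)/127.9)*100 = 3.4402 %


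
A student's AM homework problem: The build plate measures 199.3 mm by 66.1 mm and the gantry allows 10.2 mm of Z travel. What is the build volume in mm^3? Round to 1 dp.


V = 199.3 * 66.1 * 10.2 = 134372.0 mm^3


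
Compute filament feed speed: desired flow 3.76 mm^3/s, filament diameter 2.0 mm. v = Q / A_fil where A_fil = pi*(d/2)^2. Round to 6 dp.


A = pi*(2.0/2)^2 = 3.141593
v = 3.76 / 3.141593 = 1.196845 mm/s


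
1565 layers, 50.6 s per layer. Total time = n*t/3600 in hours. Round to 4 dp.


t = 1565 * 50.6 / 3600 = 21.9969 hrs


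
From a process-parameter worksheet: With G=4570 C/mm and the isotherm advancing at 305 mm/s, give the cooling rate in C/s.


CR = 4570 * 305 = 1393850 C/s


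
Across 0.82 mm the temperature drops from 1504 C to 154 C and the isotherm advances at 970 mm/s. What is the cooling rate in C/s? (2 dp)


G = (1504-154)/0.82 = 1646.34146341 C/mm
CR = 1646.34146341 * 970 = 1596951.22 C/s


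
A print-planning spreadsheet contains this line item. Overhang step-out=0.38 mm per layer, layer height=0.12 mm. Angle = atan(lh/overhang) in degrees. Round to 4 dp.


angle = atan(0.12/0.38) = 17.5256 degrees


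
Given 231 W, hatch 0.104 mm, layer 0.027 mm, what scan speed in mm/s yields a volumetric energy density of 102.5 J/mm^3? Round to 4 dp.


v = 231 / (102.5*0.104*0.027) = 802.5849 mm/s


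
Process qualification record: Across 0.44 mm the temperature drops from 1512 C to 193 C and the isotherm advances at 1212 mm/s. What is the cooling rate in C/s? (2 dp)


G = (1512-193)/0.44 = 2997.72727273 C/mm
CR = 2997.72727273 * 1212 = 3633245.45 C/s


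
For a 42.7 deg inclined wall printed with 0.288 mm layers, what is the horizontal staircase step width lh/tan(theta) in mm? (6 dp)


step = 0.288 / tan(42.7) = 0.312103 mm


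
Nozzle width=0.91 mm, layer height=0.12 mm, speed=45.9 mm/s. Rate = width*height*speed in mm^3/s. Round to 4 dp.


Rate = 0.91 * 0.12 * 45.9 = 5.0123 mm^3/s


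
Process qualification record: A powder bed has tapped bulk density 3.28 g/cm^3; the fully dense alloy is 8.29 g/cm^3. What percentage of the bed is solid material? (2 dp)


Packing = (3.28/8.29)*100 = 39.57 %


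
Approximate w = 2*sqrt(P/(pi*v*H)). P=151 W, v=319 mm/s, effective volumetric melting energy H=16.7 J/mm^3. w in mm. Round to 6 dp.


w = 2*sqrt(151/(pi*319*16.7)) = 0.189972 mm


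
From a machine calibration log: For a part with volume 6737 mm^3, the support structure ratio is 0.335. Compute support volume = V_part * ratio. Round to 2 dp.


V_support = 6737 * 0.335 = 2256.9 mm^3


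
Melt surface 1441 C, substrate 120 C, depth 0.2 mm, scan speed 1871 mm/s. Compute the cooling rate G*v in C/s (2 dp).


G = (1441-120)/0.2 = 6605.0 C/mm
CR = 6605.0 * 1871 = 12357955.0 C/s


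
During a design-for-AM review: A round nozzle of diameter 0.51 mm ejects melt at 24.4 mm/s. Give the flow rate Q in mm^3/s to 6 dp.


A = pi*(0.51/2)^2 = 0.20428206 mm^2
Q = 0.20428206 * 24.4 = 4.984482 mm^3/s


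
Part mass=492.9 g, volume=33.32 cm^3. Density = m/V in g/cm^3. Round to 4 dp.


rho = 492.9 / 33.32 = 14.7929 g/cm^3


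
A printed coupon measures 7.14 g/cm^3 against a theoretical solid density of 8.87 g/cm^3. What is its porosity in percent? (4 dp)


Porosity = (1-7.14/8.87)*100 = 19.5039 %


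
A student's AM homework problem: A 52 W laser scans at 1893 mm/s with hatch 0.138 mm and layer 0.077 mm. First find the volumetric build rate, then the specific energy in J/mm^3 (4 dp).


Build rate = 1893 * 0.138 * 0.077 = 20.115018 mm^3/s
SE = 52 / 20.115018 = 2.5851 J/mm^3


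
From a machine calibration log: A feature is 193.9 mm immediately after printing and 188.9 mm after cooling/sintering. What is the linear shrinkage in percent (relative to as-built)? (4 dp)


Shrinkage = ((193.9-188.9)/193.9)*100 = 2.5786 %


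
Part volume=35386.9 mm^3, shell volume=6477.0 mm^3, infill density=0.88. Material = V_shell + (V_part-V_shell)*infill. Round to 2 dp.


V_infill = (35386.9 - 6477.0) * 0.88 = 25440.71
V_total = 6477.0 + 25440.71 = 31917.71 mm^3


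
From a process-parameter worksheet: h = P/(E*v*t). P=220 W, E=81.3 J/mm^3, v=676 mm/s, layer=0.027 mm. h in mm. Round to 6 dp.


h = 220 / (81.3*676*0.027) = 0.148259 mm


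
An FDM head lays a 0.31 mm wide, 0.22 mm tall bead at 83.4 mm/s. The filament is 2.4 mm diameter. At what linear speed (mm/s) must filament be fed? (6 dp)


Q = 0.31 * 0.22 * 83.4 = 5.68788 mm^3/s
A_fil = pi*(2.4/2)^2 = 4.52389342 mm^2
v_feed = 5.68788 / 4.52389342 = 1.257298 mm/s


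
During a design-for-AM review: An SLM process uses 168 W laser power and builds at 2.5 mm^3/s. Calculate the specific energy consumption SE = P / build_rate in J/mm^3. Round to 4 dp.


SE = 168 / 2.5 = 67.2 J/mm^3


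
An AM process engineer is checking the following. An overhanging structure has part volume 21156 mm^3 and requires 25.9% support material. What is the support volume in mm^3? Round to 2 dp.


V_support = 21156 * 0.259 = 5479.4 mm^3


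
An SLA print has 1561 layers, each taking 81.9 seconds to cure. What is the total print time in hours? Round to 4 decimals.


t = 1561 * 81.9 / 3600 = 35.5128 hrs


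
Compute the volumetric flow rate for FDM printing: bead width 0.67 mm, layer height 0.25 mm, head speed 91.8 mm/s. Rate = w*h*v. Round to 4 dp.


Rate = 0.67 * 0.25 * 91.8 = 15.3765 mm^3/s


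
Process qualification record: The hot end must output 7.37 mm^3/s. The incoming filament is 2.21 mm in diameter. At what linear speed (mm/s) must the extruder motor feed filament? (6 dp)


A = pi*(2.21/2)^2 = 3.835963
v = 7.37 / 3.835963 = 1.921291 mm/s


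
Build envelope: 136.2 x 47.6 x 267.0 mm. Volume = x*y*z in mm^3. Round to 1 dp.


V = 136.2 * 47.6 * 267.0 = 1730993.0 mm^3


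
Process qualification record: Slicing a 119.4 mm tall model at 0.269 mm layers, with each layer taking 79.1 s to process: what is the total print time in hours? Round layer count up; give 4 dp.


Layers = ceil(119.4/0.269) = 444
t = 444 * 79.1 / 3600 = 9.7557 hrs


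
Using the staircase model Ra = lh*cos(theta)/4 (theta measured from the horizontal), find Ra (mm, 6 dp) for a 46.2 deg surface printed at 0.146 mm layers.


Ra = 0.146 * cos(46.2) / 4 = 0.025263 mm


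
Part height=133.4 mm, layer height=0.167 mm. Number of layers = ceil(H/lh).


Layers = ceil(133.4/0.167) = 799


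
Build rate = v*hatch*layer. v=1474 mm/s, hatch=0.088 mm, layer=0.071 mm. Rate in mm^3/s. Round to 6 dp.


Rate = 1474 * 0.088 * 0.071 = 9.209552 mm^3/s


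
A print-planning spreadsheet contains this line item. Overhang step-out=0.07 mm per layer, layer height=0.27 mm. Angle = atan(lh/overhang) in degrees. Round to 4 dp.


angle = atan(0.27/0.07) = 75.4655 degrees


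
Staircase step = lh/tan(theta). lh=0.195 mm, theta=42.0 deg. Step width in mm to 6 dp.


step = 0.195 / tan(42.0) = 0.216569 mm


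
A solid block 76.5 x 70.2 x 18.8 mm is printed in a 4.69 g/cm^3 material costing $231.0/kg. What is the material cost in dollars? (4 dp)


V = 76.5 * 70.2 * 18.8 = 100961.64 mm^3 = 100.96164 cm^3
Mass = 100.96164 * 4.69 / 1000 = 0.47351009 kg
Cost = 0.47351009 * 231.0 = 109.3808 $


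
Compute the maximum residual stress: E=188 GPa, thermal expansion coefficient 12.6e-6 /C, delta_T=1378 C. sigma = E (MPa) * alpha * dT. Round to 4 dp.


sigma = 188*1000 * 12.6e-6 * 1378 = 3264.2064 MPa


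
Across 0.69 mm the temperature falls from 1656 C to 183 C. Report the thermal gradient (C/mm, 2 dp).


G = (1656-183)/0.69 = 2134.78 C/mm


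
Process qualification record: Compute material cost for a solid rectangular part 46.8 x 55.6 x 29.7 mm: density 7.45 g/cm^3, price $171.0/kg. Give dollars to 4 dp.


V = 46.8 * 55.6 * 29.7 = 77281.776 mm^3 = 77.281776 cm^3
Mass = 77.281776 * 7.45 / 1000 = 0.57574923 kg
Cost = 0.57574923 * 171.0 = 98.4531 $


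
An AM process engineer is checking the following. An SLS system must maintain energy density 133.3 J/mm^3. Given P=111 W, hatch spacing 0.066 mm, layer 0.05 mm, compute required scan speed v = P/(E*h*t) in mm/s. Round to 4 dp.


v = 111 / (133.3*0.066*0.05) = 252.3358 mm/s


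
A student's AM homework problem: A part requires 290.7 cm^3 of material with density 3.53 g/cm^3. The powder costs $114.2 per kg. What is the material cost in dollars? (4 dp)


Mass = 290.7*3.53/1000 = 1.026171 kg
Cost = 1.026171 * 114.2 = 117.1887 $


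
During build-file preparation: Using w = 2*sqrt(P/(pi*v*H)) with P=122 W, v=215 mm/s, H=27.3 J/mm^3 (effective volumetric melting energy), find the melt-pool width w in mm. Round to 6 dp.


w = 2*sqrt(122/(pi*215*27.3)) = 0.16268 mm


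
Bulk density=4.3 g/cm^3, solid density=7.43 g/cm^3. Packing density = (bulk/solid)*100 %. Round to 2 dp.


Packing = (4.3/7.43)*100 = 57.87 %


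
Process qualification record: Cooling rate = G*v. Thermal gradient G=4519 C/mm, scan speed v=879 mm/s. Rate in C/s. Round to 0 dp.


CR = 4519 * 879 = 3972201 C/s


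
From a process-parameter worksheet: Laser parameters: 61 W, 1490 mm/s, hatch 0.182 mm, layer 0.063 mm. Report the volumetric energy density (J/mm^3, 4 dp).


E = 61 / (1490*0.182*0.063) = 3.5705 J/mm^3


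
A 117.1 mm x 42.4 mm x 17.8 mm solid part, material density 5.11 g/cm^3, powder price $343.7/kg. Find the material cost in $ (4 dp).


V = 117.1 * 42.4 * 17.8 = 88377.712 mm^3 = 88.377712 cm^3
Mass = 88.377712 * 5.11 / 1000 = 0.45161011 kg
Cost = 0.45161011 * 343.7 = 155.2184 $


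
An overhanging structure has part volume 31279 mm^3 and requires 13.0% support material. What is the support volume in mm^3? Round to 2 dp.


V_support = 31279 * 0.13 = 4066.27 mm^3


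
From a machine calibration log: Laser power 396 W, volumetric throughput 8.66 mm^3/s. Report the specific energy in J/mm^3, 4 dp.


SE = 396 / 8.66 = 45.7275 J/mm^3


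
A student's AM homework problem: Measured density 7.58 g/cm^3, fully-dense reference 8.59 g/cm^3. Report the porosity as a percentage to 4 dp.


Porosity = (1-7.58/8.59)*100 = 11.7579 %


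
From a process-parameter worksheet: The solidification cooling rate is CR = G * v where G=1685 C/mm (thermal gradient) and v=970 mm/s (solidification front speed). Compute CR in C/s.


CR = 1685 * 970 = 1634450 C/s


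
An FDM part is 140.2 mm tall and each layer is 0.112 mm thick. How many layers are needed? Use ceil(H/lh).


Layers = ceil(140.2/0.112) = 1252


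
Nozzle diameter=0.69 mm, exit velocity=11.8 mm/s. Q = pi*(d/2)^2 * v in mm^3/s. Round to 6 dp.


A = pi*(0.69/2)^2 = 0.37392807 mm^2
Q = 0.37392807 * 11.8 = 4.412351 mm^3/s


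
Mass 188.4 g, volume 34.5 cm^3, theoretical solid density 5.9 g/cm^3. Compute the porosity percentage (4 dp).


rho_part = 188.4 / 34.5 = 5.46086957 g/cm^3
Porosity = (1 - 5.46086957/5.9)*100 = 7.4429 %


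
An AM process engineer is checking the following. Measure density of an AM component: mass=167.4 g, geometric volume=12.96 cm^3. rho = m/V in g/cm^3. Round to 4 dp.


rho = 167.4 / 12.96 = 12.9167 g/cm^3


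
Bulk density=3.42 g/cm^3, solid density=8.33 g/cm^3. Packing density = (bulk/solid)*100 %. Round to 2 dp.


Packing = (3.42/8.33)*100 = 41.06 %


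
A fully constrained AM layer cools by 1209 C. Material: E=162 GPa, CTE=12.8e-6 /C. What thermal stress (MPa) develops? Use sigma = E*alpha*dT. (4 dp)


sigma = 162*1000 * 12.8e-6 * 1209 = 2506.9824 MPa


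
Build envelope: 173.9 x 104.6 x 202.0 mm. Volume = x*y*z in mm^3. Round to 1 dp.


V = 173.9 * 104.6 * 202.0 = 3674367.9 mm^3


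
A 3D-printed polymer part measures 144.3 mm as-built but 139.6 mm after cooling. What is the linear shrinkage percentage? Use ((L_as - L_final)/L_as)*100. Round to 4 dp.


Shrinkage = ((144.3-139.6)/144.3)*100 = 3.2571 %


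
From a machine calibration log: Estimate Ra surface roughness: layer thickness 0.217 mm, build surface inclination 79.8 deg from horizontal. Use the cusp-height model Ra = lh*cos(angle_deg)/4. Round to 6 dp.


Ra = 0.217 * cos(79.8) / 4 = 0.009607 mm


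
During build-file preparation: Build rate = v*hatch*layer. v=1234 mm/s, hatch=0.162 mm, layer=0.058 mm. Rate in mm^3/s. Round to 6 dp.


Rate = 1234 * 0.162 * 0.058 = 11.594664 mm^3/s


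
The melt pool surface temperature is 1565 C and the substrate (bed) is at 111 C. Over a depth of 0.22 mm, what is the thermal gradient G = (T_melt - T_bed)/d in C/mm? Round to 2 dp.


G = (1565-111)/0.22 = 6609.09 C/mm


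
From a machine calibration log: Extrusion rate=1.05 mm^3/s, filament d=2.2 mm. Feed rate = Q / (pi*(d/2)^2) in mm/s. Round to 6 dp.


A = pi*(2.2/2)^2 = 3.801327
v = 1.05 / 3.801327 = 0.276219 mm/s


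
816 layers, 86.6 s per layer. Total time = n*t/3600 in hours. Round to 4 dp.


t = 816 * 86.6 / 3600 = 19.6293 hrs


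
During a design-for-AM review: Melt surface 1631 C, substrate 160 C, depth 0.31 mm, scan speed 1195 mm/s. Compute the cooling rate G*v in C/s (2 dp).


G = (1631-160)/0.31 = 4745.16129032 C/mm
CR = 4745.16129032 * 1195 = 5670467.74 C/s


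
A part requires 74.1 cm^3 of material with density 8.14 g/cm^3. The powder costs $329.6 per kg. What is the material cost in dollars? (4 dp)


Mass = 74.1*8.14/1000 = 0.603174 kg
Cost = 0.603174 * 329.6 = 198.8062 $


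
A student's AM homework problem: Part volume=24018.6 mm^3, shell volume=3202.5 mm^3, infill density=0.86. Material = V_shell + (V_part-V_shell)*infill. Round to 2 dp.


V_infill = (24018.6 - 3202.5) * 0.86 = 17901.85
V_total = 3202.5 + 17901.85 = 21104.35 mm^3


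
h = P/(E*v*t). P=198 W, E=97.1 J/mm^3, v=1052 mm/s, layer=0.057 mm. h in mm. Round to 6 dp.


h = 198 / (97.1*1052*0.057) = 0.034006 mm


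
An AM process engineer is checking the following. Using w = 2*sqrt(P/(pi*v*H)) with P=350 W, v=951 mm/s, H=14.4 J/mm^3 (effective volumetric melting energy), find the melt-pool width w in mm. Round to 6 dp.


w = 2*sqrt(350/(pi*951*14.4)) = 0.180392 mm


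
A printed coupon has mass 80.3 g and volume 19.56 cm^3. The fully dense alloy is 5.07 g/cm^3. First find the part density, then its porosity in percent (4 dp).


rho_part = 80.3 / 19.56 = 4.10531697 g/cm^3
Porosity = (1 - 4.10531697/5.07)*100 = 19.0273 %


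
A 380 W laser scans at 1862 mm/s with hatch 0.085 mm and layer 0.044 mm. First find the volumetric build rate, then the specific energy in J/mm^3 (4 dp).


Build rate = 1862 * 0.085 * 0.044 = 6.96388 mm^3/s
SE = 380 / 6.96388 = 54.5673 J/mm^3


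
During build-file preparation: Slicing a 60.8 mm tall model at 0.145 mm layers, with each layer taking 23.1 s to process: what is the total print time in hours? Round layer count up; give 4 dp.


Layers = ceil(60.8/0.145) = 420
t = 420 * 23.1 / 3600 = 2.695 hrs


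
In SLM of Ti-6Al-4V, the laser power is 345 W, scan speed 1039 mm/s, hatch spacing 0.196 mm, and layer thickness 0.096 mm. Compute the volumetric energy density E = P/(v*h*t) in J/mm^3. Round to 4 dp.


E = 345 / (1039*0.196*0.096) = 17.6472 J/mm^3


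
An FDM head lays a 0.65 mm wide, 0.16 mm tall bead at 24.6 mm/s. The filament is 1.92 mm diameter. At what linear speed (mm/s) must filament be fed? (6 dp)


Q = 0.65 * 0.16 * 24.6 = 2.5584 mm^3/s
A_fil = pi*(1.92/2)^2 = 2.89529179 mm^2
v_feed = 2.5584 / 2.89529179 = 0.883642 mm/s


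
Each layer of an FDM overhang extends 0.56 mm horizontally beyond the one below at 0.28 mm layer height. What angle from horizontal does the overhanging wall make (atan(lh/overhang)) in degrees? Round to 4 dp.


angle = atan(0.28/0.56) = 26.5651 degrees


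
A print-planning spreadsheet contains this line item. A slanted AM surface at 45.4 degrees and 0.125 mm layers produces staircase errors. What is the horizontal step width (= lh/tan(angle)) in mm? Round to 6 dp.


step = 0.125 / tan(45.4) = 0.123267 mm


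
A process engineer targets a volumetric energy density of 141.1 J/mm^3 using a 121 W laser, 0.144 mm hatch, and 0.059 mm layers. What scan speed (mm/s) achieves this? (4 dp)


v = 121 / (141.1*0.144*0.059) = 100.9355 mm/s


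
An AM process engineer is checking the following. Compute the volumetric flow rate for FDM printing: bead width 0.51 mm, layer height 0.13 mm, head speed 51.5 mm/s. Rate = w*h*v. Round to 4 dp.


Rate = 0.51 * 0.13 * 51.5 = 3.4145 mm^3/s


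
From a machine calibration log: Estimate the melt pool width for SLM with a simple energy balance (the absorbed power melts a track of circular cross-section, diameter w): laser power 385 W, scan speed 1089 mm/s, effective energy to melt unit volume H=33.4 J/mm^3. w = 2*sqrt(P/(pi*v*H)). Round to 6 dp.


w = 2*sqrt(385/(pi*1089*33.4)) = 0.116091 mm


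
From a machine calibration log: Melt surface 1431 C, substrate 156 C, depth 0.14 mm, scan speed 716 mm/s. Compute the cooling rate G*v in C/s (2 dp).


G = (1431-156)/0.14 = 9107.14285714 C/mm
CR = 9107.14285714 * 716 = 6520714.29 C/s


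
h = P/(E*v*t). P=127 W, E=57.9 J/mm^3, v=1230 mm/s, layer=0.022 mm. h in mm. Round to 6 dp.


h = 127 / (57.9*1230*0.022) = 0.081058 mm


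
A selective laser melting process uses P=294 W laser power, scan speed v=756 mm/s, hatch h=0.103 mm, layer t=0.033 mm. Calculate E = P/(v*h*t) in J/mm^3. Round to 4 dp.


E = 294 / (756*0.103*0.033) = 114.4127 J/mm^3


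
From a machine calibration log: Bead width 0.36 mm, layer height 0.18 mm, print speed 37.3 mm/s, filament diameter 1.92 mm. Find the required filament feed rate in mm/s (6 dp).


Q = 0.36 * 0.18 * 37.3 = 2.41704 mm^3/s
A_fil = pi*(1.92/2)^2 = 2.89529179 mm^2
v_feed = 2.41704 / 2.89529179 = 0.834817 mm/s


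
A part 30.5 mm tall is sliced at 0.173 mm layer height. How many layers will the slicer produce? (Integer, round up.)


Layers = ceil(30.5/0.173) = 177


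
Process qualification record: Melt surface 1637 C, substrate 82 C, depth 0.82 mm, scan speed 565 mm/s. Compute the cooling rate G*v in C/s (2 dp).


G = (1637-82)/0.82 = 1896.34146341 C/mm
CR = 1896.34146341 * 565 = 1071432.93 C/s


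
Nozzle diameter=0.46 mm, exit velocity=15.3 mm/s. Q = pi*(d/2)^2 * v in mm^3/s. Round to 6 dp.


A = pi*(0.46/2)^2 = 0.16619025 mm^2
Q = 0.16619025 * 15.3 = 2.542711 mm^3/s


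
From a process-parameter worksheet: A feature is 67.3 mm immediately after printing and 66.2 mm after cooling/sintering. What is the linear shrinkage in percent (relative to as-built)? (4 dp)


Shrinkage = ((67.3-66.2)/67.3)*100 = 1.6345 %


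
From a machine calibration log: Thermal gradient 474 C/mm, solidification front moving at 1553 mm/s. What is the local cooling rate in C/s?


CR = 474 * 1553 = 736122 C/s


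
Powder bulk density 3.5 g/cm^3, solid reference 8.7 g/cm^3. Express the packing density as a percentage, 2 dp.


Packing = (3.5/8.7)*100 = 40.23 %


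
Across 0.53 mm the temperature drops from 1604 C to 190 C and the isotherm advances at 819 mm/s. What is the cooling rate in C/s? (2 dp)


G = (1604-190)/0.53 = 2667.9245283 C/mm
CR = 2667.9245283 * 819 = 2185030.19 C/s


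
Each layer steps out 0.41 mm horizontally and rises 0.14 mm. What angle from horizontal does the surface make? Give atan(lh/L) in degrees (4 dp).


angle = atan(0.14/0.41) = 18.8532 degrees


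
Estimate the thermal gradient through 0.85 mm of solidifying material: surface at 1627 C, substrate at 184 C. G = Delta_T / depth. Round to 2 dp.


G = (1627-184)/0.85 = 1697.65 C/mm


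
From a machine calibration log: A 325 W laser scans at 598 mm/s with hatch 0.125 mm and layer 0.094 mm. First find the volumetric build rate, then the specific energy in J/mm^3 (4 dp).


Build rate = 598 * 0.125 * 0.094 = 7.0265 mm^3/s
SE = 325 / 7.0265 = 46.2535 J/mm^3


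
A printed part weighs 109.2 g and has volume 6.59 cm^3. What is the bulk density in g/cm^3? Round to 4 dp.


rho = 109.2 / 6.59 = 16.5706 g/cm^3


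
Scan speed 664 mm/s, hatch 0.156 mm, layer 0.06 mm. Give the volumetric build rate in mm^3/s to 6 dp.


Rate = 664 * 0.156 * 0.06 = 6.21504 mm^3/s


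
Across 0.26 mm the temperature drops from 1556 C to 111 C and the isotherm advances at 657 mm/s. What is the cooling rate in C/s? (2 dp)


G = (1556-111)/0.26 = 5557.69230769 C/mm
CR = 5557.69230769 * 657 = 3651403.85 C/s


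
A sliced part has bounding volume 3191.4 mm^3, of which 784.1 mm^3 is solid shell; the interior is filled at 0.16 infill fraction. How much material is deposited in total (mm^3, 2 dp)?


V_infill = (3191.4 - 784.1) * 0.16 = 385.17
V_total = 784.1 + 385.17 = 1169.27 mm^3


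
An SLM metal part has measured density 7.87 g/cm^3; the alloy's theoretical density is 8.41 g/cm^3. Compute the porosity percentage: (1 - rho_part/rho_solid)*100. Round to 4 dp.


Porosity = (1-7.87/8.41)*100 = 6.4209 %


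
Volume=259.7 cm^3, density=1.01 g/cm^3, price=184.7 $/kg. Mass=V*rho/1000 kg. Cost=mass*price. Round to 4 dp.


Mass = 259.7*1.01/1000 = 0.262297 kg
Cost = 0.262297 * 184.7 = 48.4463 $


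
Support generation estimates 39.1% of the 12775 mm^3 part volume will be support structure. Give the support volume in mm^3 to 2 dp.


V_support = 12775 * 0.391 = 4995.03 mm^3


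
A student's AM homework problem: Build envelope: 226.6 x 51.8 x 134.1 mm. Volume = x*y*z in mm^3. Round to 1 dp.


V = 226.6 * 51.8 * 134.1 = 1574049.7 mm^3


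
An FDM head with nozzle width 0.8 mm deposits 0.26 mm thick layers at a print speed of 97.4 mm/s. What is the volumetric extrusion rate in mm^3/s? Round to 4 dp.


Rate = 0.8 * 0.26 * 97.4 = 20.2592 mm^3/s


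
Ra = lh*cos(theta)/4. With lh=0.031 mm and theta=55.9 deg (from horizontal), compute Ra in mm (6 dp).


Ra = 0.031 * cos(55.9) / 4 = 0.004345 mm


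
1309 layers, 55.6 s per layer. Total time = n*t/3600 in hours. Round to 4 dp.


t = 1309 * 55.6 / 3600 = 20.2168 hrs


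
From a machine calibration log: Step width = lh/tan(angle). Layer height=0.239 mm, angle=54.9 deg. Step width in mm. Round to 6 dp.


step = 0.239 / tan(54.9) = 0.167972 mm


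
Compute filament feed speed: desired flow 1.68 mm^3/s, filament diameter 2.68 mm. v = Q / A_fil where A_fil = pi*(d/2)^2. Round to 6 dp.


A = pi*(2.68/2)^2 = 5.641044
v = 1.68 / 5.641044 = 0.297817 mm/s


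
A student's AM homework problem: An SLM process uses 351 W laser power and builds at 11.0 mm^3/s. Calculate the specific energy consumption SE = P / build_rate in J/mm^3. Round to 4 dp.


SE = 351 / 11.0 = 31.9091 J/mm^3


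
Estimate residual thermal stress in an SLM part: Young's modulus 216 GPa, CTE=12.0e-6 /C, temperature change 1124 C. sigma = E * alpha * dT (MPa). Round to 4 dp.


sigma = 216*1000 * 12.0e-6 * 1124 = 2913.408 MPa


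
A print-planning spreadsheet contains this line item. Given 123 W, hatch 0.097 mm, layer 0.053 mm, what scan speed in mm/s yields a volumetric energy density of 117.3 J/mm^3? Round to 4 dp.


v = 123 / (117.3*0.097*0.053) = 203.9668 mm/s


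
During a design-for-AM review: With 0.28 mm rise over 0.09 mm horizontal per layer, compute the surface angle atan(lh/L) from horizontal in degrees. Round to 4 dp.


angle = atan(0.28/0.09) = 72.1811 degrees


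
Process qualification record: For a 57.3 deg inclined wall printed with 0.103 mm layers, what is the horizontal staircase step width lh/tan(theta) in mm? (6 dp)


step = 0.103 / tan(57.3) = 0.066125 mm


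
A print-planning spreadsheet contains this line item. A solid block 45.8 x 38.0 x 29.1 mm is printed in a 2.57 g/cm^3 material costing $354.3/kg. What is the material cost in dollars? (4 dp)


V = 45.8 * 38.0 * 29.1 = 50645.64 mm^3 = 50.64564 cm^3
Mass = 50.64564 * 2.57 / 1000 = 0.13015929 kg
Cost = 0.13015929 * 354.3 = 46.1154 $


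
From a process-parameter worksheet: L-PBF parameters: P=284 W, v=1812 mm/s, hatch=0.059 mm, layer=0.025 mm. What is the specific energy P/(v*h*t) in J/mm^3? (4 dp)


Build rate = 1812 * 0.059 * 0.025 = 2.6727 mm^3/s
SE = 284 / 2.6727 = 106.2596 J/mm^3


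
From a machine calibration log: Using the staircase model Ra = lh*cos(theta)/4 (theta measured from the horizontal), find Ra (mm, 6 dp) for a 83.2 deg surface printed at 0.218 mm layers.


Ra = 0.218 * cos(83.2) / 4 = 0.006453 mm


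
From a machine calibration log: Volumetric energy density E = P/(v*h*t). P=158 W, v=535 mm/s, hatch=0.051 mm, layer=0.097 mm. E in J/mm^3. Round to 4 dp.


E = 158 / (535*0.051*0.097) = 59.6982 J/mm^3


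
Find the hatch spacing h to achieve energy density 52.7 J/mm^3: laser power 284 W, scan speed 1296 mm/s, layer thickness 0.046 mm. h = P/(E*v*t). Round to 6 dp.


h = 284 / (52.7*1296*0.046) = 0.090395 mm


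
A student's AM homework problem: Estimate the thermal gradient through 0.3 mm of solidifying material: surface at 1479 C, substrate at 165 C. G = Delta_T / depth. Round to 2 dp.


G = (1479-165)/0.3 = 4380.0 C/mm


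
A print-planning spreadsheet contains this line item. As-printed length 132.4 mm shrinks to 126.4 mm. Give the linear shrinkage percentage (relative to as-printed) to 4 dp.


Shrinkage = ((132.4-126.4)/132.4)*100 = 4.5317 %


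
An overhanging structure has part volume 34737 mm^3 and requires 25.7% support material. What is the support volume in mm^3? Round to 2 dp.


V_support = 34737 * 0.257 = 8927.41 mm^3


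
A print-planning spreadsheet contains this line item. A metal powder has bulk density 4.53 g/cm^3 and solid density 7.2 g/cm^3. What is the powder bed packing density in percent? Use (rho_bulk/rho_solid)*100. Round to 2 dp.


Packing = (4.53/7.2)*100 = 62.92 %


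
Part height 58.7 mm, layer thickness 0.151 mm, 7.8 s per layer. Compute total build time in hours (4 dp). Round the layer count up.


Layers = ceil(58.7/0.151) = 389
t = 389 * 7.8 / 3600 = 0.8428 hrs


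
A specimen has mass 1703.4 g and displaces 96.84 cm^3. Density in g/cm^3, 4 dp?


rho = 1703.4 / 96.84 = 17.5898 g/cm^3


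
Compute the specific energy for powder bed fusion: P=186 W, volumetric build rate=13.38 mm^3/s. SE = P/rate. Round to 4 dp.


SE = 186 / 13.38 = 13.9013 J/mm^3
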